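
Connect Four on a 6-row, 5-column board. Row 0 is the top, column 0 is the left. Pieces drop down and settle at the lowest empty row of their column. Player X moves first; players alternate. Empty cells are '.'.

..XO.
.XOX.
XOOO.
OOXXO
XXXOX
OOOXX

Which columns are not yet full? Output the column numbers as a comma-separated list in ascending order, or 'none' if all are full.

col 0: top cell = '.' → open
col 1: top cell = '.' → open
col 2: top cell = 'X' → FULL
col 3: top cell = 'O' → FULL
col 4: top cell = '.' → open

Answer: 0,1,4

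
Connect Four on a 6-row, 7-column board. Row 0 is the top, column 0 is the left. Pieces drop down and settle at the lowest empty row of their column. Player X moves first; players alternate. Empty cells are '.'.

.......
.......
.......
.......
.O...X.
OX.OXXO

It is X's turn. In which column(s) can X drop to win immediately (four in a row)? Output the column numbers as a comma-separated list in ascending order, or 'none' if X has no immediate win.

col 0: drop X → no win
col 1: drop X → no win
col 2: drop X → no win
col 3: drop X → no win
col 4: drop X → no win
col 5: drop X → no win
col 6: drop X → no win

Answer: none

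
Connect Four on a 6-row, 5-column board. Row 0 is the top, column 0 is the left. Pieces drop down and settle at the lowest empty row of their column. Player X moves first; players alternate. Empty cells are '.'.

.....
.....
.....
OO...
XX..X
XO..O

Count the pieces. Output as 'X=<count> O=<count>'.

X=4 O=4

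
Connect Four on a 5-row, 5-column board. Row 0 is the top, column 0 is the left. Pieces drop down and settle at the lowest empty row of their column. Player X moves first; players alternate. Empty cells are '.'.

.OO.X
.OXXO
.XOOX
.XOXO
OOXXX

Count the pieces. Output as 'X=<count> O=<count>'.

X=10 O=10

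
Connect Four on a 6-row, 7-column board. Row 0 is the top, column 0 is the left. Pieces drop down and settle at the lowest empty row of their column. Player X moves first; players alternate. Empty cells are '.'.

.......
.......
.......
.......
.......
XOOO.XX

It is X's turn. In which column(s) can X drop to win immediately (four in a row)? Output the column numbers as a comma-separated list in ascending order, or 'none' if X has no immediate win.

col 0: drop X → no win
col 1: drop X → no win
col 2: drop X → no win
col 3: drop X → no win
col 4: drop X → no win
col 5: drop X → no win
col 6: drop X → no win

Answer: none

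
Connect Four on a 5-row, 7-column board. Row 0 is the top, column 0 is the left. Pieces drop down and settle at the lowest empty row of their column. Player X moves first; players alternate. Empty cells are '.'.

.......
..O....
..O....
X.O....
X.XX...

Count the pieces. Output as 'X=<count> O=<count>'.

X=4 O=3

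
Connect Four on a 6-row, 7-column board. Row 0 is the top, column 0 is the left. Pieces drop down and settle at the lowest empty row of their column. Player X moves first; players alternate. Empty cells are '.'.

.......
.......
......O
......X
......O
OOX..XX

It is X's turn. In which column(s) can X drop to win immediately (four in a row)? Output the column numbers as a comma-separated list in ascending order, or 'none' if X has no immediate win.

col 0: drop X → no win
col 1: drop X → no win
col 2: drop X → no win
col 3: drop X → no win
col 4: drop X → no win
col 5: drop X → no win
col 6: drop X → no win

Answer: none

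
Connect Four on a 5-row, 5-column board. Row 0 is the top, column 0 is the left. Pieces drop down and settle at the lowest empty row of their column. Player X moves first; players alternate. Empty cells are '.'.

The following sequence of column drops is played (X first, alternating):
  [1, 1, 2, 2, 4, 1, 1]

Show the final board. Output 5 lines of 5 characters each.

Answer: .....
.X...
.O...
.OO..
.XX.X

Derivation:
Move 1: X drops in col 1, lands at row 4
Move 2: O drops in col 1, lands at row 3
Move 3: X drops in col 2, lands at row 4
Move 4: O drops in col 2, lands at row 3
Move 5: X drops in col 4, lands at row 4
Move 6: O drops in col 1, lands at row 2
Move 7: X drops in col 1, lands at row 1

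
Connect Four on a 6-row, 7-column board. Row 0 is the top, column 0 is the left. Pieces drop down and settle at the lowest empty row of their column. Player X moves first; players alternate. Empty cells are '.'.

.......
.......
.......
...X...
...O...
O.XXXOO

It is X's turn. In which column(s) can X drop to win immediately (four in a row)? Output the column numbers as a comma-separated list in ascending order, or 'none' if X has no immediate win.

Answer: 1

Derivation:
col 0: drop X → no win
col 1: drop X → WIN!
col 2: drop X → no win
col 3: drop X → no win
col 4: drop X → no win
col 5: drop X → no win
col 6: drop X → no win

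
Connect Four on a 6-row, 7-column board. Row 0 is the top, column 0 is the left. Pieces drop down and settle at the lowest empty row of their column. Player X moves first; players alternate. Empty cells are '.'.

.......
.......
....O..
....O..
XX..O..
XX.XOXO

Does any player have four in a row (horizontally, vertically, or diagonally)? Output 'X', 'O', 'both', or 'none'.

O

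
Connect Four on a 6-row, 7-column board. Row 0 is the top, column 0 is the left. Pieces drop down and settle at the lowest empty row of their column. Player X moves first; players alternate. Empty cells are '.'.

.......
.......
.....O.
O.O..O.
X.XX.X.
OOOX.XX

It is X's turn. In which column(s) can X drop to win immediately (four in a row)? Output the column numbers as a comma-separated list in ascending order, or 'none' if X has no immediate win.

col 0: drop X → no win
col 1: drop X → WIN!
col 2: drop X → no win
col 3: drop X → no win
col 4: drop X → WIN!
col 5: drop X → no win
col 6: drop X → no win

Answer: 1,4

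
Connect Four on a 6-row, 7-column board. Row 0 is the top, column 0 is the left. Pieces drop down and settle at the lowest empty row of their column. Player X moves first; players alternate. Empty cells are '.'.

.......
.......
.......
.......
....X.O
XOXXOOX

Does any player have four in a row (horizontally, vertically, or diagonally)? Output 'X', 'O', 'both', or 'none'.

none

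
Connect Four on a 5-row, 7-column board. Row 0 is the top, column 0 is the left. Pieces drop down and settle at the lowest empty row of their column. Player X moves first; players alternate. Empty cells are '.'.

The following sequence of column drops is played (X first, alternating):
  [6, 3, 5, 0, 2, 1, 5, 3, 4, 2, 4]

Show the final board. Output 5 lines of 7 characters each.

Answer: .......
.......
.......
..OOXX.
OOXOXXX

Derivation:
Move 1: X drops in col 6, lands at row 4
Move 2: O drops in col 3, lands at row 4
Move 3: X drops in col 5, lands at row 4
Move 4: O drops in col 0, lands at row 4
Move 5: X drops in col 2, lands at row 4
Move 6: O drops in col 1, lands at row 4
Move 7: X drops in col 5, lands at row 3
Move 8: O drops in col 3, lands at row 3
Move 9: X drops in col 4, lands at row 4
Move 10: O drops in col 2, lands at row 3
Move 11: X drops in col 4, lands at row 3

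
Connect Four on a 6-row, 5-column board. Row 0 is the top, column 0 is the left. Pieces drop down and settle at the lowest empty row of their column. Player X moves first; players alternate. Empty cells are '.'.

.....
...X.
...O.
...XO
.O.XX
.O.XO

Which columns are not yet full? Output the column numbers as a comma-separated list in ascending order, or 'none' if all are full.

col 0: top cell = '.' → open
col 1: top cell = '.' → open
col 2: top cell = '.' → open
col 3: top cell = '.' → open
col 4: top cell = '.' → open

Answer: 0,1,2,3,4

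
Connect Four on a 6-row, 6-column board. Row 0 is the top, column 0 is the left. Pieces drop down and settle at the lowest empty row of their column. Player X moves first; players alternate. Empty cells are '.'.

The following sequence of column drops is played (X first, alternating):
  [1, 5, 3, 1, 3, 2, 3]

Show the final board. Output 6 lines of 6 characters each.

Move 1: X drops in col 1, lands at row 5
Move 2: O drops in col 5, lands at row 5
Move 3: X drops in col 3, lands at row 5
Move 4: O drops in col 1, lands at row 4
Move 5: X drops in col 3, lands at row 4
Move 6: O drops in col 2, lands at row 5
Move 7: X drops in col 3, lands at row 3

Answer: ......
......
......
...X..
.O.X..
.XOX.O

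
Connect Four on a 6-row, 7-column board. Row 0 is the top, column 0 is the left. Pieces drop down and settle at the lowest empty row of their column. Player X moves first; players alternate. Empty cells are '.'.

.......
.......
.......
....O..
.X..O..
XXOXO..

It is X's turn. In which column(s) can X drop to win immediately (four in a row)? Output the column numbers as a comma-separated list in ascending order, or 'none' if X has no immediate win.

Answer: none

Derivation:
col 0: drop X → no win
col 1: drop X → no win
col 2: drop X → no win
col 3: drop X → no win
col 4: drop X → no win
col 5: drop X → no win
col 6: drop X → no win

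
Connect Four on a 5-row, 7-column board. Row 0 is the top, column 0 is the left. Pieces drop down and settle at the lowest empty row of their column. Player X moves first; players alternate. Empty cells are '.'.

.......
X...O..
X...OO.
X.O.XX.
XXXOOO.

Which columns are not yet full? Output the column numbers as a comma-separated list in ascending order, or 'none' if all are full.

Answer: 0,1,2,3,4,5,6

Derivation:
col 0: top cell = '.' → open
col 1: top cell = '.' → open
col 2: top cell = '.' → open
col 3: top cell = '.' → open
col 4: top cell = '.' → open
col 5: top cell = '.' → open
col 6: top cell = '.' → open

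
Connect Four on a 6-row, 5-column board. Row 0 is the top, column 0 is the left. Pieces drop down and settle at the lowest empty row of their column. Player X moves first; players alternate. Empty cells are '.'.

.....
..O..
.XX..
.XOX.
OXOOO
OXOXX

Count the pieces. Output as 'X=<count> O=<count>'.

X=8 O=8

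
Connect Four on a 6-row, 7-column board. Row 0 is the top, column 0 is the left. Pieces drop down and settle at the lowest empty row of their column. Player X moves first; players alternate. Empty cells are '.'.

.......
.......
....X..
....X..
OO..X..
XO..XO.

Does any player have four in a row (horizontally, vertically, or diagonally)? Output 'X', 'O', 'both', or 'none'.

X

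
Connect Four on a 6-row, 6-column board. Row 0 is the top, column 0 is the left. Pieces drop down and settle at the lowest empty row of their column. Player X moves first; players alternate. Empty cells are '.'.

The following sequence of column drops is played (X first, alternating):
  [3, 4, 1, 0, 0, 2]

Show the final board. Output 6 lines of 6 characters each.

Move 1: X drops in col 3, lands at row 5
Move 2: O drops in col 4, lands at row 5
Move 3: X drops in col 1, lands at row 5
Move 4: O drops in col 0, lands at row 5
Move 5: X drops in col 0, lands at row 4
Move 6: O drops in col 2, lands at row 5

Answer: ......
......
......
......
X.....
OXOXO.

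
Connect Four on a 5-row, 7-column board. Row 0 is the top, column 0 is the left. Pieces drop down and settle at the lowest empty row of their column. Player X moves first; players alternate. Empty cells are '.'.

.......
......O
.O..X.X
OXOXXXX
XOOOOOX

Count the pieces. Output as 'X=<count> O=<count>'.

X=9 O=9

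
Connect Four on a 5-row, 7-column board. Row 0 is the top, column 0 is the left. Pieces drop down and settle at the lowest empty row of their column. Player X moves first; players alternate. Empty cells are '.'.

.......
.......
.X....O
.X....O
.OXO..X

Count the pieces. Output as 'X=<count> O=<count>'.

X=4 O=4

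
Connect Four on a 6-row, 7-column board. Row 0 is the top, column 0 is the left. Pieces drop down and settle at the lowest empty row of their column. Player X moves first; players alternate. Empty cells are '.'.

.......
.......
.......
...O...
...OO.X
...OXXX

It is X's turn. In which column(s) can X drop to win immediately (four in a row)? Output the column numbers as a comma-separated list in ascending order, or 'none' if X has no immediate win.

col 0: drop X → no win
col 1: drop X → no win
col 2: drop X → no win
col 3: drop X → no win
col 4: drop X → no win
col 5: drop X → no win
col 6: drop X → no win

Answer: none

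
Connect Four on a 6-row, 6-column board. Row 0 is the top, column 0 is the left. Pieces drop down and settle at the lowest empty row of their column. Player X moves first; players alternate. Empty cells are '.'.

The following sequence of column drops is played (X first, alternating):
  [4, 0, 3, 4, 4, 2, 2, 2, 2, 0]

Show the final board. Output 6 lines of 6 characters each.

Answer: ......
......
..X...
..O.X.
O.X.O.
O.OXX.

Derivation:
Move 1: X drops in col 4, lands at row 5
Move 2: O drops in col 0, lands at row 5
Move 3: X drops in col 3, lands at row 5
Move 4: O drops in col 4, lands at row 4
Move 5: X drops in col 4, lands at row 3
Move 6: O drops in col 2, lands at row 5
Move 7: X drops in col 2, lands at row 4
Move 8: O drops in col 2, lands at row 3
Move 9: X drops in col 2, lands at row 2
Move 10: O drops in col 0, lands at row 4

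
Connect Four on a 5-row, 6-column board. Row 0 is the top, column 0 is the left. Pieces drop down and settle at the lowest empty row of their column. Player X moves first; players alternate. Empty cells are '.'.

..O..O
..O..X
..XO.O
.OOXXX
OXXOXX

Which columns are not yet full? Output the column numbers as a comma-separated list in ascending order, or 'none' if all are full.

col 0: top cell = '.' → open
col 1: top cell = '.' → open
col 2: top cell = 'O' → FULL
col 3: top cell = '.' → open
col 4: top cell = '.' → open
col 5: top cell = 'O' → FULL

Answer: 0,1,3,4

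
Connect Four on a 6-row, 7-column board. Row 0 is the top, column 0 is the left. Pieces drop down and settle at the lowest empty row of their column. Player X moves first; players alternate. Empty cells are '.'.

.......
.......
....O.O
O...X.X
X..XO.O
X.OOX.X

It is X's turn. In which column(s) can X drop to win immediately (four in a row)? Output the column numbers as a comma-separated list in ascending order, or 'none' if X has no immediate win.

col 0: drop X → no win
col 1: drop X → no win
col 2: drop X → no win
col 3: drop X → no win
col 4: drop X → no win
col 5: drop X → no win
col 6: drop X → no win

Answer: none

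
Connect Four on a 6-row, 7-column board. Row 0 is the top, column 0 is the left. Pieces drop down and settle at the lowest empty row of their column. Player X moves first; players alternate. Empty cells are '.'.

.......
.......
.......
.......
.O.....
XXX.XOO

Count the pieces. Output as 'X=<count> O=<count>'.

X=4 O=3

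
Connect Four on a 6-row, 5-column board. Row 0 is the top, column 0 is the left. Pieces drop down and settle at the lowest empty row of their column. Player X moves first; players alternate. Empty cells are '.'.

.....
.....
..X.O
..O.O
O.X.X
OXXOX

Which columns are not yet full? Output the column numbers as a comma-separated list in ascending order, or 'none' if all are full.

Answer: 0,1,2,3,4

Derivation:
col 0: top cell = '.' → open
col 1: top cell = '.' → open
col 2: top cell = '.' → open
col 3: top cell = '.' → open
col 4: top cell = '.' → open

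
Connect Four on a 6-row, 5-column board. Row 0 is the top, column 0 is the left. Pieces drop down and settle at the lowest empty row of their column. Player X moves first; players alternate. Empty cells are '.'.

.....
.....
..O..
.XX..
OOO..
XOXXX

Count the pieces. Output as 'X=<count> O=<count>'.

X=6 O=5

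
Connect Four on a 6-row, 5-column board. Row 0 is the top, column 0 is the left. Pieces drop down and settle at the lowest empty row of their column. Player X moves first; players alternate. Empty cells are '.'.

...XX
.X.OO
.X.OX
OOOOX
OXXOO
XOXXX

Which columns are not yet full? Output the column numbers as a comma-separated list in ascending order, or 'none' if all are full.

col 0: top cell = '.' → open
col 1: top cell = '.' → open
col 2: top cell = '.' → open
col 3: top cell = 'X' → FULL
col 4: top cell = 'X' → FULL

Answer: 0,1,2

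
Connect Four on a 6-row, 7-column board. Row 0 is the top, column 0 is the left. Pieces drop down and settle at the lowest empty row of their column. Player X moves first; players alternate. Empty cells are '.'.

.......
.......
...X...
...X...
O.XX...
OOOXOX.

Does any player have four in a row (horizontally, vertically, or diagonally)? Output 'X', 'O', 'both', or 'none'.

X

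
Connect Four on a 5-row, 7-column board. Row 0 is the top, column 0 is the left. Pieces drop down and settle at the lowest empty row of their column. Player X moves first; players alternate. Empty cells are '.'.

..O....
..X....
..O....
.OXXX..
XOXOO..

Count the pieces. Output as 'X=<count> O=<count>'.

X=6 O=6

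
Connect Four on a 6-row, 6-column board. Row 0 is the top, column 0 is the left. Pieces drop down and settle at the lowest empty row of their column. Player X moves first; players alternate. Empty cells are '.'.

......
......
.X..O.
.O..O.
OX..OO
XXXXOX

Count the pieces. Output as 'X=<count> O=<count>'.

X=7 O=7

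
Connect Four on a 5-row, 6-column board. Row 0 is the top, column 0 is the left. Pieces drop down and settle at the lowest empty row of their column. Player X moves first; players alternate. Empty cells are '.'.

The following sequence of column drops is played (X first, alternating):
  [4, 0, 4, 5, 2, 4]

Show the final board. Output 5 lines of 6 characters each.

Move 1: X drops in col 4, lands at row 4
Move 2: O drops in col 0, lands at row 4
Move 3: X drops in col 4, lands at row 3
Move 4: O drops in col 5, lands at row 4
Move 5: X drops in col 2, lands at row 4
Move 6: O drops in col 4, lands at row 2

Answer: ......
......
....O.
....X.
O.X.XO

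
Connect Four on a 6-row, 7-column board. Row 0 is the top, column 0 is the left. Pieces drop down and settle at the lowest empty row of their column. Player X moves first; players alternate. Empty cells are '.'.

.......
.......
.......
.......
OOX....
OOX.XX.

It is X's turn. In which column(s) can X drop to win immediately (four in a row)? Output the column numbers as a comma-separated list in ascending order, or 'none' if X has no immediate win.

Answer: 3

Derivation:
col 0: drop X → no win
col 1: drop X → no win
col 2: drop X → no win
col 3: drop X → WIN!
col 4: drop X → no win
col 5: drop X → no win
col 6: drop X → no win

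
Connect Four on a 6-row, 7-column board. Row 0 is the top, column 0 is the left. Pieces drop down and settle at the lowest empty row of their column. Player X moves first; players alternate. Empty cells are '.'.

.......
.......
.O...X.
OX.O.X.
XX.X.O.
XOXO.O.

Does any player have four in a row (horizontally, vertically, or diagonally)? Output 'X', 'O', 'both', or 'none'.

none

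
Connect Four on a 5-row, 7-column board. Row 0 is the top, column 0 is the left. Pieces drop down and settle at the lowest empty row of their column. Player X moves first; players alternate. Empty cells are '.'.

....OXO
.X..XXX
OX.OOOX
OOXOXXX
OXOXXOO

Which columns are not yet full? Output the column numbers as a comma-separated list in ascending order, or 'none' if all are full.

col 0: top cell = '.' → open
col 1: top cell = '.' → open
col 2: top cell = '.' → open
col 3: top cell = '.' → open
col 4: top cell = 'O' → FULL
col 5: top cell = 'X' → FULL
col 6: top cell = 'O' → FULL

Answer: 0,1,2,3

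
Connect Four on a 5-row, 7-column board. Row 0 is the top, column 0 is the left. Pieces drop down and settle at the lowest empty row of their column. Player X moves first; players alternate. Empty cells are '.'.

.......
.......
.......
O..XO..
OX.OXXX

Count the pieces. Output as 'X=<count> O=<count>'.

X=5 O=4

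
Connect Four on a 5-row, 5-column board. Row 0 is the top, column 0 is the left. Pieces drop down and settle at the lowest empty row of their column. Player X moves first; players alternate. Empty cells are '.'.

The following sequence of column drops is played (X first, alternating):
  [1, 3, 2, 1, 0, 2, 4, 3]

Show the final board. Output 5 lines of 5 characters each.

Move 1: X drops in col 1, lands at row 4
Move 2: O drops in col 3, lands at row 4
Move 3: X drops in col 2, lands at row 4
Move 4: O drops in col 1, lands at row 3
Move 5: X drops in col 0, lands at row 4
Move 6: O drops in col 2, lands at row 3
Move 7: X drops in col 4, lands at row 4
Move 8: O drops in col 3, lands at row 3

Answer: .....
.....
.....
.OOO.
XXXOX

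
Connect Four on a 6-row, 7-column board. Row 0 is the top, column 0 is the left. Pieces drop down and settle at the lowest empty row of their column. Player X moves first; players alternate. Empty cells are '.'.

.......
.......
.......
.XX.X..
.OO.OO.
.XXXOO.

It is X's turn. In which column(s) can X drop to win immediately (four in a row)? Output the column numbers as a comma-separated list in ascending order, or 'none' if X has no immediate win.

col 0: drop X → WIN!
col 1: drop X → no win
col 2: drop X → no win
col 3: drop X → no win
col 4: drop X → no win
col 5: drop X → no win
col 6: drop X → no win

Answer: 0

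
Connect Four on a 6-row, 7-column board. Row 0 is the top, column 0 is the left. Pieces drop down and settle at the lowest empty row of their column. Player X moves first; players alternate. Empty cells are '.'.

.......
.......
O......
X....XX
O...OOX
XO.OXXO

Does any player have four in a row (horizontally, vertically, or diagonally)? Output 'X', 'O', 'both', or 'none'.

none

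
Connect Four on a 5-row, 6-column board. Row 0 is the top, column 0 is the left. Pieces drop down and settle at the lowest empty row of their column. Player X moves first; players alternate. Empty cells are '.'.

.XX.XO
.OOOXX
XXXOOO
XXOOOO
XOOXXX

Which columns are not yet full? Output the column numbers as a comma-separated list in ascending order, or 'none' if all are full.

Answer: 0,3

Derivation:
col 0: top cell = '.' → open
col 1: top cell = 'X' → FULL
col 2: top cell = 'X' → FULL
col 3: top cell = '.' → open
col 4: top cell = 'X' → FULL
col 5: top cell = 'O' → FULL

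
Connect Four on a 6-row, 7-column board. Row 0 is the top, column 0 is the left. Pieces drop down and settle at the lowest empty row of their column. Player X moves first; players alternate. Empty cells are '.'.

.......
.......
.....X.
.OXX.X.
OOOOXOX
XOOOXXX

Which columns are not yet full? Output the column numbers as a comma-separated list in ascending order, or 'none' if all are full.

Answer: 0,1,2,3,4,5,6

Derivation:
col 0: top cell = '.' → open
col 1: top cell = '.' → open
col 2: top cell = '.' → open
col 3: top cell = '.' → open
col 4: top cell = '.' → open
col 5: top cell = '.' → open
col 6: top cell = '.' → open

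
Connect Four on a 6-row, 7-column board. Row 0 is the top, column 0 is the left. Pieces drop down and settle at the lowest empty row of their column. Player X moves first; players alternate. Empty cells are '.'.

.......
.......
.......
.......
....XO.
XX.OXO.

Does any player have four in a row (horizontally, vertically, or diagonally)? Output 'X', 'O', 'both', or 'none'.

none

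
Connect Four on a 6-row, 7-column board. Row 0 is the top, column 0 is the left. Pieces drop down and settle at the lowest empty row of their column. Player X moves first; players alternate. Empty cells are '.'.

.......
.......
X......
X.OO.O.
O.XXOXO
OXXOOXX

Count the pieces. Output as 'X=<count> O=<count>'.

X=9 O=9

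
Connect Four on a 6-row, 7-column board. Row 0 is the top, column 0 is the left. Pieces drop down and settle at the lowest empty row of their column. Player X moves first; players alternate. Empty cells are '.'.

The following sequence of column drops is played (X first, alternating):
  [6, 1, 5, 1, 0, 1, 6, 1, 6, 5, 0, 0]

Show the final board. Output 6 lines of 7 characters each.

Move 1: X drops in col 6, lands at row 5
Move 2: O drops in col 1, lands at row 5
Move 3: X drops in col 5, lands at row 5
Move 4: O drops in col 1, lands at row 4
Move 5: X drops in col 0, lands at row 5
Move 6: O drops in col 1, lands at row 3
Move 7: X drops in col 6, lands at row 4
Move 8: O drops in col 1, lands at row 2
Move 9: X drops in col 6, lands at row 3
Move 10: O drops in col 5, lands at row 4
Move 11: X drops in col 0, lands at row 4
Move 12: O drops in col 0, lands at row 3

Answer: .......
.......
.O.....
OO....X
XO...OX
XO...XX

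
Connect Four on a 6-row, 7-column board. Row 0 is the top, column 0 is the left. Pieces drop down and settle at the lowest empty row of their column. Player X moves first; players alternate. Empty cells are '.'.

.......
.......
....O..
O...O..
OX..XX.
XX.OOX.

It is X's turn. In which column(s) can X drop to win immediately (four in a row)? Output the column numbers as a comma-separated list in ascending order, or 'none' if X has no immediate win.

Answer: none

Derivation:
col 0: drop X → no win
col 1: drop X → no win
col 2: drop X → no win
col 3: drop X → no win
col 4: drop X → no win
col 5: drop X → no win
col 6: drop X → no win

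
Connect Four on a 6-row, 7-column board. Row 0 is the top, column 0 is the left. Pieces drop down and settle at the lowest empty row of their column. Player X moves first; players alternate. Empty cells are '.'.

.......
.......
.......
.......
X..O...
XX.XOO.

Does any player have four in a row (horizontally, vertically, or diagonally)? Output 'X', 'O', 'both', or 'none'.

none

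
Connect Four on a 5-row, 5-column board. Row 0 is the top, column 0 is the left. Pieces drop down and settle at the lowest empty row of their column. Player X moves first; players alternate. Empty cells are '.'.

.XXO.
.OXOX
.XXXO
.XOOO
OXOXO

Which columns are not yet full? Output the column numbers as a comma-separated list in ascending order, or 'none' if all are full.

Answer: 0,4

Derivation:
col 0: top cell = '.' → open
col 1: top cell = 'X' → FULL
col 2: top cell = 'X' → FULL
col 3: top cell = 'O' → FULL
col 4: top cell = '.' → open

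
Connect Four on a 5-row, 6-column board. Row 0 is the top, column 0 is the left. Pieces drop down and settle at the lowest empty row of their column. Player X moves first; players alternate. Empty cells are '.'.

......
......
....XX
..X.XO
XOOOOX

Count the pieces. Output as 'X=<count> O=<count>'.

X=6 O=5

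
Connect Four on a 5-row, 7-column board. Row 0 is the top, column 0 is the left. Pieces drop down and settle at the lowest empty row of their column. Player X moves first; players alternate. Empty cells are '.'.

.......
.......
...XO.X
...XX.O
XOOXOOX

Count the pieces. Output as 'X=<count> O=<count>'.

X=7 O=6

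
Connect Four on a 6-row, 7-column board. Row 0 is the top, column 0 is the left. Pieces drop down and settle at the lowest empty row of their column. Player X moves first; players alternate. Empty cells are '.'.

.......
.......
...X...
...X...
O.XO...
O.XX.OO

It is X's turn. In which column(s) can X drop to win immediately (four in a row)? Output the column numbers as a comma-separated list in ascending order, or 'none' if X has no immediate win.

Answer: none

Derivation:
col 0: drop X → no win
col 1: drop X → no win
col 2: drop X → no win
col 3: drop X → no win
col 4: drop X → no win
col 5: drop X → no win
col 6: drop X → no win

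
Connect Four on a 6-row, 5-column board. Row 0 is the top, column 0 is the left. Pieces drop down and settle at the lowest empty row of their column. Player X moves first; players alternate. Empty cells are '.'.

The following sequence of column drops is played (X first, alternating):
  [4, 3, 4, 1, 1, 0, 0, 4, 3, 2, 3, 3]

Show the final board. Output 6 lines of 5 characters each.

Move 1: X drops in col 4, lands at row 5
Move 2: O drops in col 3, lands at row 5
Move 3: X drops in col 4, lands at row 4
Move 4: O drops in col 1, lands at row 5
Move 5: X drops in col 1, lands at row 4
Move 6: O drops in col 0, lands at row 5
Move 7: X drops in col 0, lands at row 4
Move 8: O drops in col 4, lands at row 3
Move 9: X drops in col 3, lands at row 4
Move 10: O drops in col 2, lands at row 5
Move 11: X drops in col 3, lands at row 3
Move 12: O drops in col 3, lands at row 2

Answer: .....
.....
...O.
...XO
XX.XX
OOOOX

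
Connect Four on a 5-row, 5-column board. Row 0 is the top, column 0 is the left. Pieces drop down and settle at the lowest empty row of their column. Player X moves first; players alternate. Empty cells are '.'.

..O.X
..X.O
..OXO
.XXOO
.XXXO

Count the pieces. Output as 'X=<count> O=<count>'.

X=8 O=7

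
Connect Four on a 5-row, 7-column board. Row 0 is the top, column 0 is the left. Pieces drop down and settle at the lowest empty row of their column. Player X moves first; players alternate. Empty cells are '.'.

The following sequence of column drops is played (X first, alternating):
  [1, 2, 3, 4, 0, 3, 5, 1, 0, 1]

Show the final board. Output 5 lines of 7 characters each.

Answer: .......
.......
.O.....
XO.O...
XXOXOX.

Derivation:
Move 1: X drops in col 1, lands at row 4
Move 2: O drops in col 2, lands at row 4
Move 3: X drops in col 3, lands at row 4
Move 4: O drops in col 4, lands at row 4
Move 5: X drops in col 0, lands at row 4
Move 6: O drops in col 3, lands at row 3
Move 7: X drops in col 5, lands at row 4
Move 8: O drops in col 1, lands at row 3
Move 9: X drops in col 0, lands at row 3
Move 10: O drops in col 1, lands at row 2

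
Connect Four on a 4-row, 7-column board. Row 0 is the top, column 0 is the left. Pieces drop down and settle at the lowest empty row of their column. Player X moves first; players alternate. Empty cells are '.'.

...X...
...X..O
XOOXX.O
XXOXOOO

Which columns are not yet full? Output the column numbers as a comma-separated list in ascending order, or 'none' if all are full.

Answer: 0,1,2,4,5,6

Derivation:
col 0: top cell = '.' → open
col 1: top cell = '.' → open
col 2: top cell = '.' → open
col 3: top cell = 'X' → FULL
col 4: top cell = '.' → open
col 5: top cell = '.' → open
col 6: top cell = '.' → open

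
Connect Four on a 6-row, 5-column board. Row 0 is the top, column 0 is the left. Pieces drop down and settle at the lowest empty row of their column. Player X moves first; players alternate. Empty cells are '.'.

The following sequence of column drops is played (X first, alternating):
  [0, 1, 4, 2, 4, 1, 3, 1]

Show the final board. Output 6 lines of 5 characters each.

Answer: .....
.....
.....
.O...
.O..X
XOOXX

Derivation:
Move 1: X drops in col 0, lands at row 5
Move 2: O drops in col 1, lands at row 5
Move 3: X drops in col 4, lands at row 5
Move 4: O drops in col 2, lands at row 5
Move 5: X drops in col 4, lands at row 4
Move 6: O drops in col 1, lands at row 4
Move 7: X drops in col 3, lands at row 5
Move 8: O drops in col 1, lands at row 3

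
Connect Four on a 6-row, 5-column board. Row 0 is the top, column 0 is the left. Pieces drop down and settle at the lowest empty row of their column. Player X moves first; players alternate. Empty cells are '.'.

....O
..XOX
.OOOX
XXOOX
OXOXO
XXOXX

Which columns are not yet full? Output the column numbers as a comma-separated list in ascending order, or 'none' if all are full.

col 0: top cell = '.' → open
col 1: top cell = '.' → open
col 2: top cell = '.' → open
col 3: top cell = '.' → open
col 4: top cell = 'O' → FULL

Answer: 0,1,2,3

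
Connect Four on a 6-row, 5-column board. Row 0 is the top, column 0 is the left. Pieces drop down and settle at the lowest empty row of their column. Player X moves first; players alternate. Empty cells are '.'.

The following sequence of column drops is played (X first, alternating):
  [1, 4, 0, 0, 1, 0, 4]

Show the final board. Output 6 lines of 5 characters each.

Answer: .....
.....
.....
O....
OX..X
XX..O

Derivation:
Move 1: X drops in col 1, lands at row 5
Move 2: O drops in col 4, lands at row 5
Move 3: X drops in col 0, lands at row 5
Move 4: O drops in col 0, lands at row 4
Move 5: X drops in col 1, lands at row 4
Move 6: O drops in col 0, lands at row 3
Move 7: X drops in col 4, lands at row 4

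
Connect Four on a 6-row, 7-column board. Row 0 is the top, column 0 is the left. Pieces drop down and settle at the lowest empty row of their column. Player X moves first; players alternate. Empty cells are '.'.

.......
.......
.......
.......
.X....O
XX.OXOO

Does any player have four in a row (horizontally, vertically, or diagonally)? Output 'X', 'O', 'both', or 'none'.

none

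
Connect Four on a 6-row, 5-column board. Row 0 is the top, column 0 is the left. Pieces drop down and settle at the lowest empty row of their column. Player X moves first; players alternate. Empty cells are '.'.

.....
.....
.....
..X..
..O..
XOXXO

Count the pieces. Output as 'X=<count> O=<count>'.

X=4 O=3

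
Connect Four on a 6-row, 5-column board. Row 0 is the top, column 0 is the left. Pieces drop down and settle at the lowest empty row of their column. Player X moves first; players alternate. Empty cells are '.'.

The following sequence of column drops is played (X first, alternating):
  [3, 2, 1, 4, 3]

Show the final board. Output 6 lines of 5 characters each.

Move 1: X drops in col 3, lands at row 5
Move 2: O drops in col 2, lands at row 5
Move 3: X drops in col 1, lands at row 5
Move 4: O drops in col 4, lands at row 5
Move 5: X drops in col 3, lands at row 4

Answer: .....
.....
.....
.....
...X.
.XOXO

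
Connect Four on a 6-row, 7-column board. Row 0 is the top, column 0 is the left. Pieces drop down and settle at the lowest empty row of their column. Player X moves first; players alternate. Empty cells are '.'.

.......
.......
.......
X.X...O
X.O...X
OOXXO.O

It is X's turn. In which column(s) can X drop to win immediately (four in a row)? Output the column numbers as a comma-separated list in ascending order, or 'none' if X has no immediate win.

Answer: none

Derivation:
col 0: drop X → no win
col 1: drop X → no win
col 2: drop X → no win
col 3: drop X → no win
col 4: drop X → no win
col 5: drop X → no win
col 6: drop X → no win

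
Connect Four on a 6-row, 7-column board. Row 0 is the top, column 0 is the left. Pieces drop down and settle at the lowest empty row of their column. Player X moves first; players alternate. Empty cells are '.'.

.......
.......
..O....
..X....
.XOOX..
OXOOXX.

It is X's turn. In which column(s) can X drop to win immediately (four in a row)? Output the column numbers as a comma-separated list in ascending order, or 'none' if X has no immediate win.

Answer: none

Derivation:
col 0: drop X → no win
col 1: drop X → no win
col 2: drop X → no win
col 3: drop X → no win
col 4: drop X → no win
col 5: drop X → no win
col 6: drop X → no win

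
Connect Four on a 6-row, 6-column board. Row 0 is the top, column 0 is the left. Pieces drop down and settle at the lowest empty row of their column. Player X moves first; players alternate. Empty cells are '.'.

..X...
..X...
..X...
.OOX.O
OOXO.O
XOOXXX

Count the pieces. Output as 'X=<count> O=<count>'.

X=9 O=9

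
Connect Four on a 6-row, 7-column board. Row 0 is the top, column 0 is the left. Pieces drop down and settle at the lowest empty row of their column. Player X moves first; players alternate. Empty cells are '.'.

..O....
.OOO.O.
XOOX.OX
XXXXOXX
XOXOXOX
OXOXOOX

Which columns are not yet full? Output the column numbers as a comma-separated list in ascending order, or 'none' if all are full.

Answer: 0,1,3,4,5,6

Derivation:
col 0: top cell = '.' → open
col 1: top cell = '.' → open
col 2: top cell = 'O' → FULL
col 3: top cell = '.' → open
col 4: top cell = '.' → open
col 5: top cell = '.' → open
col 6: top cell = '.' → open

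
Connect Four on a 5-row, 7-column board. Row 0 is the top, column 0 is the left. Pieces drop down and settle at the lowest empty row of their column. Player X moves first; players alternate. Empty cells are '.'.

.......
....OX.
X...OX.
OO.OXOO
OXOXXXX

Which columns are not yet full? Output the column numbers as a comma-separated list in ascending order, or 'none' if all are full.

Answer: 0,1,2,3,4,5,6

Derivation:
col 0: top cell = '.' → open
col 1: top cell = '.' → open
col 2: top cell = '.' → open
col 3: top cell = '.' → open
col 4: top cell = '.' → open
col 5: top cell = '.' → open
col 6: top cell = '.' → open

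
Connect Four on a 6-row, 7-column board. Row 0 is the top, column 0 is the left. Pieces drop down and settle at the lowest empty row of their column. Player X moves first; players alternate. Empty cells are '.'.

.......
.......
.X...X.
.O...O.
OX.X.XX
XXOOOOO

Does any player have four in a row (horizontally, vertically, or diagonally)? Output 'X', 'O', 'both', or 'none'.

O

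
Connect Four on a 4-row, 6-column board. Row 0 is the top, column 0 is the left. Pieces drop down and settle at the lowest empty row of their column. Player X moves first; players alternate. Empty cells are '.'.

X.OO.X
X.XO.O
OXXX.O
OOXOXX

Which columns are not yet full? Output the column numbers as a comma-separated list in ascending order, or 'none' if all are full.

col 0: top cell = 'X' → FULL
col 1: top cell = '.' → open
col 2: top cell = 'O' → FULL
col 3: top cell = 'O' → FULL
col 4: top cell = '.' → open
col 5: top cell = 'X' → FULL

Answer: 1,4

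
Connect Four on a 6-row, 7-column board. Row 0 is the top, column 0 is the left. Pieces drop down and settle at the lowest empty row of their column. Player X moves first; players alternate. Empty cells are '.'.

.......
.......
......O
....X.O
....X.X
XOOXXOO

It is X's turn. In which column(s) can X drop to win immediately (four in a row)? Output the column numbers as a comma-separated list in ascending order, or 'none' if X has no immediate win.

Answer: 4

Derivation:
col 0: drop X → no win
col 1: drop X → no win
col 2: drop X → no win
col 3: drop X → no win
col 4: drop X → WIN!
col 5: drop X → no win
col 6: drop X → no win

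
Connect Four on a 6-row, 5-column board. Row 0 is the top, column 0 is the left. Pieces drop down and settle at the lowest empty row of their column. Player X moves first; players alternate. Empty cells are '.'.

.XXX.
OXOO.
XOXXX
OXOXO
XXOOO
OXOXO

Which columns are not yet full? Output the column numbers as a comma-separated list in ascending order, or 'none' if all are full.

Answer: 0,4

Derivation:
col 0: top cell = '.' → open
col 1: top cell = 'X' → FULL
col 2: top cell = 'X' → FULL
col 3: top cell = 'X' → FULL
col 4: top cell = '.' → open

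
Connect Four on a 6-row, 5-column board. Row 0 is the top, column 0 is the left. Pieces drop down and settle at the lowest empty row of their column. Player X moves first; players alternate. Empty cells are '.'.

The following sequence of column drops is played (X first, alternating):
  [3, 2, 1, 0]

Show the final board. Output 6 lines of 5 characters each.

Answer: .....
.....
.....
.....
.....
OXOX.

Derivation:
Move 1: X drops in col 3, lands at row 5
Move 2: O drops in col 2, lands at row 5
Move 3: X drops in col 1, lands at row 5
Move 4: O drops in col 0, lands at row 5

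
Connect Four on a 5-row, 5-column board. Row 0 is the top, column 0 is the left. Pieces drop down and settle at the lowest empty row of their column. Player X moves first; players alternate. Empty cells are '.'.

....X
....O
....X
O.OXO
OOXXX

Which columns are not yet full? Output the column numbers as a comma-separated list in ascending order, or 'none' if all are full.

Answer: 0,1,2,3

Derivation:
col 0: top cell = '.' → open
col 1: top cell = '.' → open
col 2: top cell = '.' → open
col 3: top cell = '.' → open
col 4: top cell = 'X' → FULL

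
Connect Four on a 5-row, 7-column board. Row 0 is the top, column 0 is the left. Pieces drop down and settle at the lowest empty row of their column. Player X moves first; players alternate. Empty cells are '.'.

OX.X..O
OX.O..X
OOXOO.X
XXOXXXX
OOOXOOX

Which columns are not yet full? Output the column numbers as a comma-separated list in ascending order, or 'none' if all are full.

col 0: top cell = 'O' → FULL
col 1: top cell = 'X' → FULL
col 2: top cell = '.' → open
col 3: top cell = 'X' → FULL
col 4: top cell = '.' → open
col 5: top cell = '.' → open
col 6: top cell = 'O' → FULL

Answer: 2,4,5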